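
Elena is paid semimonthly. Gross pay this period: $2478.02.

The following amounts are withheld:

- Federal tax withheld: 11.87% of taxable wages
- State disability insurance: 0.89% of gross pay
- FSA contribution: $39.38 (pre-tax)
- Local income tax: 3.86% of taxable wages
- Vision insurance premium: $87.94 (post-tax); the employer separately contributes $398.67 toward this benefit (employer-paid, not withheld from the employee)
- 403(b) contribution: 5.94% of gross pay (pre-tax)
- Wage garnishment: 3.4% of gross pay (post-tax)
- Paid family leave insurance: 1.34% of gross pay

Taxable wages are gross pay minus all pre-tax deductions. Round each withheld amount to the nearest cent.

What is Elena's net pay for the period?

$1703.55

403(b) contribution: $2478.02 × 0.0594 = $147.19
FSA contribution: $39.38
Pre-tax total = $147.19 + $39.38 = $186.57
Taxable wages = $2478.02 − $186.57 = $2291.45
Local income tax: $2291.45 × 0.0386 = $88.45
Federal tax withheld: $2291.45 × 0.1187 = $272.00
State disability insurance: $2478.02 × 0.0089 = $22.05
Paid family leave insurance: $2478.02 × 0.0134 = $33.21
Wage garnishment: $2478.02 × 0.034 = $84.25
Vision insurance premium: $87.94
(Employer's $398.67 toward vision insurance premium is not withheld from the employee.)
Total deductions = $147.19 + $39.38 + $88.45 + $272.00 + $22.05 + $33.21 + $84.25 + $87.94 = $774.47
Net pay = $2478.02 − $774.47 = $1703.55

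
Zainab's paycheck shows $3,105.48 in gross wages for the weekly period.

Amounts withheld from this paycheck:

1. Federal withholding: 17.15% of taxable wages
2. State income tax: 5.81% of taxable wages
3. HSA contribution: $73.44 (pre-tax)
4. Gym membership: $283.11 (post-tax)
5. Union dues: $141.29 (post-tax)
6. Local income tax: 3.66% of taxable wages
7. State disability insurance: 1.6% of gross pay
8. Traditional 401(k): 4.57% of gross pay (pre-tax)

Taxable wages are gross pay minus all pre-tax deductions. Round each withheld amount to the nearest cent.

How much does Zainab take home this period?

$1,646.67

HSA contribution: $73.44
Traditional 401(k): $3,105.48 × 0.0457 = $141.92
Pre-tax total = $73.44 + $141.92 = $215.36
Taxable wages = $3,105.48 − $215.36 = $2,890.12
Local income tax: $2,890.12 × 0.0366 = $105.78
State income tax: $2,890.12 × 0.0581 = $167.92
Federal withholding: $2,890.12 × 0.1715 = $495.66
State disability insurance: $3,105.48 × 0.016 = $49.69
Union dues: $141.29
Gym membership: $283.11
Total deductions = $73.44 + $141.92 + $105.78 + $167.92 + $495.66 + $49.69 + $141.29 + $283.11 = $1,458.81
Net pay = $3,105.48 − $1,458.81 = $1,646.67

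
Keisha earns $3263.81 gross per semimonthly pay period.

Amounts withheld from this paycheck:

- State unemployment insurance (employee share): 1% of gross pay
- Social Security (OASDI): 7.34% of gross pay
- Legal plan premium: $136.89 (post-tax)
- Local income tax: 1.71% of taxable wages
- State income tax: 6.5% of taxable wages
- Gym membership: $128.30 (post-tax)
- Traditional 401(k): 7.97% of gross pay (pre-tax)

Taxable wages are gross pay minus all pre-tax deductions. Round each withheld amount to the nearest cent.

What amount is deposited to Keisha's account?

$2219.69

Traditional 401(k): $3263.81 × 0.0797 = $260.13
Taxable wages = $3263.81 − $260.13 = $3003.68
Local income tax: $3003.68 × 0.0171 = $51.36
State income tax: $3003.68 × 0.065 = $195.24
Social Security (OASDI): $3263.81 × 0.0734 = $239.56
State unemployment insurance (employee share): $3263.81 × 0.01 = $32.64
Gym membership: $128.30
Legal plan premium: $136.89
Total deductions = $260.13 + $51.36 + $195.24 + $239.56 + $32.64 + $128.30 + $136.89 = $1044.12
Net pay = $3263.81 − $1044.12 = $2219.69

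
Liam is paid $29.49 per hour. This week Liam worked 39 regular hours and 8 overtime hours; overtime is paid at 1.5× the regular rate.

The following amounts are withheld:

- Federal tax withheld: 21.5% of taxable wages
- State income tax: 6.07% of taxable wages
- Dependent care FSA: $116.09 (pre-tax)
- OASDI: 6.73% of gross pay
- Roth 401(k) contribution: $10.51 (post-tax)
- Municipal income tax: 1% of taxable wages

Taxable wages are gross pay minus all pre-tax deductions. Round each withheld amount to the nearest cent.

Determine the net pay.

$879.64

Regular pay: 39 × $29.49 = $1,150.11
Overtime pay: 8 × $29.49 × 1.5 = $353.88
Gross pay = $1,150.11 + $353.88 = $1,503.99
Dependent care FSA: $116.09
Taxable wages = $1,503.99 − $116.09 = $1,387.90
Federal tax withheld: $1,387.90 × 0.215 = $298.40
Municipal income tax: $1,387.90 × 0.01 = $13.88
State income tax: $1,387.90 × 0.0607 = $84.25
OASDI: $1,503.99 × 0.0673 = $101.22
Roth 401(k) contribution: $10.51
Total deductions = $116.09 + $298.40 + $13.88 + $84.25 + $101.22 + $10.51 = $624.35
Net pay = $1,503.99 − $624.35 = $879.64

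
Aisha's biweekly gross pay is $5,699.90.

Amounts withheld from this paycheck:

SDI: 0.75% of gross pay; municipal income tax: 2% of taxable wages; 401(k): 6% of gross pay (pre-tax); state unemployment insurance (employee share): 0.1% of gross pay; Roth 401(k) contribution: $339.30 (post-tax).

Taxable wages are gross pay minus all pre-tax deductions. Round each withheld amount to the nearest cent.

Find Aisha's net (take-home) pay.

$4,863.00

401(k): $5,699.90 × 0.06 = $341.99
Taxable wages = $5,699.90 − $341.99 = $5,357.91
Municipal income tax: $5,357.91 × 0.02 = $107.16
State unemployment insurance (employee share): $5,699.90 × 0.001 = $5.70
SDI: $5,699.90 × 0.0075 = $42.75
Roth 401(k) contribution: $339.30
Total deductions = $341.99 + $107.16 + $5.70 + $42.75 + $339.30 = $836.90
Net pay = $5,699.90 − $836.90 = $4,863.00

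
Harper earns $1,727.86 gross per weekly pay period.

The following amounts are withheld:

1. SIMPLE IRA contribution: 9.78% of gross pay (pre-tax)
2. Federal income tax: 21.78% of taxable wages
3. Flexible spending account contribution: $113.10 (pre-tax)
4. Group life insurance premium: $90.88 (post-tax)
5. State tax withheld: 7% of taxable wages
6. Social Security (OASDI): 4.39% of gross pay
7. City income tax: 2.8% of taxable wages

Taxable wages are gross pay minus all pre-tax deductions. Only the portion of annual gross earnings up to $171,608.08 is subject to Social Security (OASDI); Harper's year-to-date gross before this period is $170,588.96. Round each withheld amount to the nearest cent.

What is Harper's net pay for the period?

$853.59

Flexible spending account contribution: $113.10
SIMPLE IRA contribution: $1,727.86 × 0.0978 = $168.98
Pre-tax total = $113.10 + $168.98 = $282.08
Taxable wages = $1,727.86 − $282.08 = $1,445.78
State tax withheld: $1,445.78 × 0.07 = $101.20
Federal income tax: $1,445.78 × 0.2178 = $314.89
City income tax: $1,445.78 × 0.028 = $40.48
Social Security (OASDI): only $171,608.08 − $170,588.96 = $1,019.12 of this check is subject → $1,019.12 × 0.0439 = $44.74
Group life insurance premium: $90.88
Total deductions = $113.10 + $168.98 + $101.20 + $314.89 + $40.48 + $44.74 + $90.88 = $874.27
Net pay = $1,727.86 − $874.27 = $853.59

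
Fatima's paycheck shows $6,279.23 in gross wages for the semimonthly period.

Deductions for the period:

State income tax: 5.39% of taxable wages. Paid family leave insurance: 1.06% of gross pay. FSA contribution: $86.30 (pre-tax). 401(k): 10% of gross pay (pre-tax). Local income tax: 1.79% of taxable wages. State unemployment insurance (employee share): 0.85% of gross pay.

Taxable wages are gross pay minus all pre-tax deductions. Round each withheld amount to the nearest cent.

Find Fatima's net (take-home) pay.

$5,045.52

401(k): $6,279.23 × 0.1 = $627.92
FSA contribution: $86.30
Pre-tax total = $627.92 + $86.30 = $714.22
Taxable wages = $6,279.23 − $714.22 = $5,565.01
Local income tax: $5,565.01 × 0.0179 = $99.61
State income tax: $5,565.01 × 0.0539 = $299.95
State unemployment insurance (employee share): $6,279.23 × 0.0085 = $53.37
Paid family leave insurance: $6,279.23 × 0.0106 = $66.56
Total deductions = $627.92 + $86.30 + $99.61 + $299.95 + $53.37 + $66.56 = $1,233.71
Net pay = $6,279.23 − $1,233.71 = $5,045.52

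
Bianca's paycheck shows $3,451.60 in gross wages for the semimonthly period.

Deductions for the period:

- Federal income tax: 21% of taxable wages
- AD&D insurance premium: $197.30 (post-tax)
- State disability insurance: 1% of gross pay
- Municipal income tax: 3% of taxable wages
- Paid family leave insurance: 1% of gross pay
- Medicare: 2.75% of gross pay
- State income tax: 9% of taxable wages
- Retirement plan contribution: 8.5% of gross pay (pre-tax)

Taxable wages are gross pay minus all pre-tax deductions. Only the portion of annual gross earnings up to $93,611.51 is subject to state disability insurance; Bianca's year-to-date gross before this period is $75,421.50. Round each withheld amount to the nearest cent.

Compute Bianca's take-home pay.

$1,754.74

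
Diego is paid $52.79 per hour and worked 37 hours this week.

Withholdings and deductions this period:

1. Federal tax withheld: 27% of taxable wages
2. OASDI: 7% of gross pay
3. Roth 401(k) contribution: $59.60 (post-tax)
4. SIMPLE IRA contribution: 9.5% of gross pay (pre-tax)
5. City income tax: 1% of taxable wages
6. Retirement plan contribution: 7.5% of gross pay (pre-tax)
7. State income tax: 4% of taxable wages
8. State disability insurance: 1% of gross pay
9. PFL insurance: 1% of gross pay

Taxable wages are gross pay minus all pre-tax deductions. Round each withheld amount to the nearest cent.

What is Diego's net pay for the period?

Gross pay: 37 × $52.79 = $1,953.23
SIMPLE IRA contribution: $1,953.23 × 0.095 = $185.56
Retirement plan contribution: $1,953.23 × 0.075 = $146.49
Pre-tax total = $185.56 + $146.49 = $332.05
Taxable wages = $1,953.23 − $332.05 = $1,621.18
City income tax: $1,621.18 × 0.01 = $16.21
State income tax: $1,621.18 × 0.04 = $64.85
Federal tax withheld: $1,621.18 × 0.27 = $437.72
OASDI: $1,953.23 × 0.07 = $136.73
PFL insurance: $1,953.23 × 0.01 = $19.53
State disability insurance: $1,953.23 × 0.01 = $19.53
Roth 401(k) contribution: $59.60
Total deductions = $185.56 + $146.49 + $16.21 + $64.85 + $437.72 + $136.73 + $19.53 + $19.53 + $59.60 = $1,086.22
Net pay = $1,953.23 − $1,086.22 = $867.01

$867.01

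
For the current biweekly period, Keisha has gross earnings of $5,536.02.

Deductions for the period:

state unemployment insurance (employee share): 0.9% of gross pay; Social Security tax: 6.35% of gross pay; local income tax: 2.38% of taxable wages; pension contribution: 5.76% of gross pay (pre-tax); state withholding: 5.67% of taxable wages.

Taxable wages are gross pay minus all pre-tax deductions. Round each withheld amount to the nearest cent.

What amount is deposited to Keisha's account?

Pension contribution: $5,536.02 × 0.0576 = $318.87
Taxable wages = $5,536.02 − $318.87 = $5,217.15
State withholding: $5,217.15 × 0.0567 = $295.81
Local income tax: $5,217.15 × 0.0238 = $124.17
Social Security tax: $5,536.02 × 0.0635 = $351.54
State unemployment insurance (employee share): $5,536.02 × 0.009 = $49.82
Total deductions = $318.87 + $295.81 + $124.17 + $351.54 + $49.82 = $1,140.21
Net pay = $5,536.02 − $1,140.21 = $4,395.81

$4,395.81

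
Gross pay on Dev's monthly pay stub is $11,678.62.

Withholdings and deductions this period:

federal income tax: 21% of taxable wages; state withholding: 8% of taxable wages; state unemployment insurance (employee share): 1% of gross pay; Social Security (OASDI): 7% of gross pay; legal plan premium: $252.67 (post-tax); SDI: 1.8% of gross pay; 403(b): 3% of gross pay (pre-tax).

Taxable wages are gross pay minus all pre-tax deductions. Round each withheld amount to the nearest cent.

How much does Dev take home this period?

$6,645.89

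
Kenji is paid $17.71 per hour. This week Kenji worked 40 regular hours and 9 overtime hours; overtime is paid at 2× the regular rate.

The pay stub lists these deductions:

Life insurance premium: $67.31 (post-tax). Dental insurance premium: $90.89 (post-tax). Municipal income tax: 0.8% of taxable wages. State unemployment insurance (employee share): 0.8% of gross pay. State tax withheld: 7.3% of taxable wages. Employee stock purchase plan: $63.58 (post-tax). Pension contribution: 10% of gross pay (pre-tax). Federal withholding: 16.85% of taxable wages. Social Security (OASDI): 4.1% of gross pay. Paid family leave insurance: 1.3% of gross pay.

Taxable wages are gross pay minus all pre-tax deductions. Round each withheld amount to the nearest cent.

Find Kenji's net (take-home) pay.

Regular pay: 40 × $17.71 = $708.40
Overtime pay: 9 × $17.71 × 2 = $318.78
Gross pay = $708.40 + $318.78 = $1,027.18
Pension contribution: $1,027.18 × 0.1 = $102.72
Taxable wages = $1,027.18 − $102.72 = $924.46
Municipal income tax: $924.46 × 0.008 = $7.40
Federal withholding: $924.46 × 0.1685 = $155.77
State tax withheld: $924.46 × 0.073 = $67.49
State unemployment insurance (employee share): $1,027.18 × 0.008 = $8.22
Paid family leave insurance: $1,027.18 × 0.013 = $13.35
Social Security (OASDI): $1,027.18 × 0.041 = $42.11
Dental insurance premium: $90.89
Employee stock purchase plan: $63.58
Life insurance premium: $67.31
Total deductions = $102.72 + $7.40 + $155.77 + $67.49 + $8.22 + $13.35 + $42.11 + $90.89 + $63.58 + $67.31 = $618.84
Net pay = $1,027.18 − $618.84 = $408.34

$408.34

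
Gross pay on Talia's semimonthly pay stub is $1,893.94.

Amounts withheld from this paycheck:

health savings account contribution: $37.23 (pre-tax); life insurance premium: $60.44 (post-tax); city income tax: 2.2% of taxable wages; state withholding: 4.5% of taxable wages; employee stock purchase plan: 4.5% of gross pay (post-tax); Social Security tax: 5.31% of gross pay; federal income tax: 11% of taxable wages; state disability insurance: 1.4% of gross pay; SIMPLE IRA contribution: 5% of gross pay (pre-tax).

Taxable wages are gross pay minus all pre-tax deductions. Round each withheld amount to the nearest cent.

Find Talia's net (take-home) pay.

$1,177.38

SIMPLE IRA contribution: $1,893.94 × 0.05 = $94.70
Health savings account contribution: $37.23
Pre-tax total = $94.70 + $37.23 = $131.93
Taxable wages = $1,893.94 − $131.93 = $1,762.01
City income tax: $1,762.01 × 0.022 = $38.76
Federal income tax: $1,762.01 × 0.11 = $193.82
State withholding: $1,762.01 × 0.045 = $79.29
Social Security tax: $1,893.94 × 0.0531 = $100.57
State disability insurance: $1,893.94 × 0.014 = $26.52
Life insurance premium: $60.44
Employee stock purchase plan: $1,893.94 × 0.045 = $85.23
Total deductions = $94.70 + $37.23 + $38.76 + $193.82 + $79.29 + $100.57 + $26.52 + $60.44 + $85.23 = $716.56
Net pay = $1,893.94 − $716.56 = $1,177.38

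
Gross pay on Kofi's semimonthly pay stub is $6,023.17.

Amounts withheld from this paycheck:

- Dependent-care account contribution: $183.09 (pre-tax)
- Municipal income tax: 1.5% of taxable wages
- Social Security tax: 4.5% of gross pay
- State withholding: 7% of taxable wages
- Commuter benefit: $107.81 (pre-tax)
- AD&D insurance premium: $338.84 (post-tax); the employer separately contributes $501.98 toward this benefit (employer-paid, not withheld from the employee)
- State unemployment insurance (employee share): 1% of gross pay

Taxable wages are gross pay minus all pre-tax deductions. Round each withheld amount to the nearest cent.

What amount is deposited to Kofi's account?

Dependent-care account contribution: $183.09
Commuter benefit: $107.81
Pre-tax total = $183.09 + $107.81 = $290.90
Taxable wages = $6,023.17 − $290.90 = $5,732.27
Municipal income tax: $5,732.27 × 0.015 = $85.98
State withholding: $5,732.27 × 0.07 = $401.26
Social Security tax: $6,023.17 × 0.045 = $271.04
State unemployment insurance (employee share): $6,023.17 × 0.01 = $60.23
AD&D insurance premium: $338.84
(Employer's $501.98 toward AD&D insurance premium is not withheld from the employee.)
Total deductions = $183.09 + $107.81 + $85.98 + $401.26 + $271.04 + $60.23 + $338.84 = $1,448.25
Net pay = $6,023.17 − $1,448.25 = $4,574.92

$4,574.92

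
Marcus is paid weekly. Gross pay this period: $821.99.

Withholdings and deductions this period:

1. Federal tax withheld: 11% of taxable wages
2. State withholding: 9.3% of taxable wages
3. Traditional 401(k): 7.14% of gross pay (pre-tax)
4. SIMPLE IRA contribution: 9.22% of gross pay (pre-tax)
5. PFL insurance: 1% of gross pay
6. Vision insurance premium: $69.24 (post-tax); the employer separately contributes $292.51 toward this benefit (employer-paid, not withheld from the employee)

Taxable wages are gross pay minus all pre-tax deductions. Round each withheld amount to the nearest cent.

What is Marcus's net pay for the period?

$470.48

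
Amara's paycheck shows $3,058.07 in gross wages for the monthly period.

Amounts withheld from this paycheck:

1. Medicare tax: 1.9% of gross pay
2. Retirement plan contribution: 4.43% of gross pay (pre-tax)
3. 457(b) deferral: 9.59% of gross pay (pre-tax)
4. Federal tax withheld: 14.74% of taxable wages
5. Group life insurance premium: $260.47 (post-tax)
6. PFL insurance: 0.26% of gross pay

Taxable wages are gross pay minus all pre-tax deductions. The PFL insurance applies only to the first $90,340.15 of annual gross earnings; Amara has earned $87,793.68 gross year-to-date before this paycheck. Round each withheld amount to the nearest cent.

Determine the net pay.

$1,916.58

Retirement plan contribution: $3,058.07 × 0.0443 = $135.47
457(b) deferral: $3,058.07 × 0.0959 = $293.27
Pre-tax total = $135.47 + $293.27 = $428.74
Taxable wages = $3,058.07 − $428.74 = $2,629.33
Federal tax withheld: $2,629.33 × 0.1474 = $387.56
Medicare tax: $3,058.07 × 0.019 = $58.10
PFL insurance: only $90,340.15 − $87,793.68 = $2,546.47 of this check is subject → $2,546.47 × 0.0026 = $6.62
Group life insurance premium: $260.47
Total deductions = $135.47 + $293.27 + $387.56 + $58.10 + $6.62 + $260.47 = $1,141.49
Net pay = $3,058.07 − $1,141.49 = $1,916.58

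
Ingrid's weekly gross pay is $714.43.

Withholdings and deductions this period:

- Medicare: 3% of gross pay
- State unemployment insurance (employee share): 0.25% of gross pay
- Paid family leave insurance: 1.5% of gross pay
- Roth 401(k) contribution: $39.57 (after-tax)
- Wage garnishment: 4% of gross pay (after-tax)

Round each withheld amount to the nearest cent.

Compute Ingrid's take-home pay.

$612.34

Medicare: $714.43 × 0.03 = $21.43
State unemployment insurance (employee share): $714.43 × 0.0025 = $1.79
Paid family leave insurance: $714.43 × 0.015 = $10.72
Roth 401(k) contribution: $39.57
Wage garnishment: $714.43 × 0.04 = $28.58
Total deductions = $21.43 + $1.79 + $10.72 + $39.57 + $28.58 = $102.09
Net pay = $714.43 − $102.09 = $612.34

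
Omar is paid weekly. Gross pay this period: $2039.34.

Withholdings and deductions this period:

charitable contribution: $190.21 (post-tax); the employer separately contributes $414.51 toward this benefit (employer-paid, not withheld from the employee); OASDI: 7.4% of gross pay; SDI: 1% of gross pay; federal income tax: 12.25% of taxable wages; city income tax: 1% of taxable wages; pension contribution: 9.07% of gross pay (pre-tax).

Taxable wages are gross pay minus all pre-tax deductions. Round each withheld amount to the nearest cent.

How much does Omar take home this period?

$1247.16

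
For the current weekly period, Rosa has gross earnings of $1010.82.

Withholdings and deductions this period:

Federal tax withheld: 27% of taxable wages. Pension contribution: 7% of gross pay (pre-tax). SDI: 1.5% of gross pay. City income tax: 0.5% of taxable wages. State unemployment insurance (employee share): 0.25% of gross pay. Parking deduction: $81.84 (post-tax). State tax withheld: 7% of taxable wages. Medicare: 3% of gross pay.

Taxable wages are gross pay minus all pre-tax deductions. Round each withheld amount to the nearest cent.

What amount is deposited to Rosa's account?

$485.89

Pension contribution: $1010.82 × 0.07 = $70.76
Taxable wages = $1010.82 − $70.76 = $940.06
Federal tax withheld: $940.06 × 0.27 = $253.82
State tax withheld: $940.06 × 0.07 = $65.80
City income tax: $940.06 × 0.005 = $4.70
Medicare: $1010.82 × 0.03 = $30.32
State unemployment insurance (employee share): $1010.82 × 0.0025 = $2.53
SDI: $1010.82 × 0.015 = $15.16
Parking deduction: $81.84
Total deductions = $70.76 + $253.82 + $65.80 + $4.70 + $30.32 + $2.53 + $15.16 + $81.84 = $524.93
Net pay = $1010.82 − $524.93 = $485.89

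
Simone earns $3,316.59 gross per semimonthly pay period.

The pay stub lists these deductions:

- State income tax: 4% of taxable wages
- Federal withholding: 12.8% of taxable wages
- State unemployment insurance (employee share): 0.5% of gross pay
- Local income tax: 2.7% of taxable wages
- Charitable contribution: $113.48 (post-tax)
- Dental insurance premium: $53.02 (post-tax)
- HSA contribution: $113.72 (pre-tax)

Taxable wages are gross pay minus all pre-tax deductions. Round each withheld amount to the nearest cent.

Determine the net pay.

$2,395.23

HSA contribution: $113.72
Taxable wages = $3,316.59 − $113.72 = $3,202.87
State income tax: $3,202.87 × 0.04 = $128.11
Federal withholding: $3,202.87 × 0.128 = $409.97
Local income tax: $3,202.87 × 0.027 = $86.48
State unemployment insurance (employee share): $3,316.59 × 0.005 = $16.58
Dental insurance premium: $53.02
Charitable contribution: $113.48
Total deductions = $113.72 + $128.11 + $409.97 + $86.48 + $16.58 + $53.02 + $113.48 = $921.36
Net pay = $3,316.59 − $921.36 = $2,395.23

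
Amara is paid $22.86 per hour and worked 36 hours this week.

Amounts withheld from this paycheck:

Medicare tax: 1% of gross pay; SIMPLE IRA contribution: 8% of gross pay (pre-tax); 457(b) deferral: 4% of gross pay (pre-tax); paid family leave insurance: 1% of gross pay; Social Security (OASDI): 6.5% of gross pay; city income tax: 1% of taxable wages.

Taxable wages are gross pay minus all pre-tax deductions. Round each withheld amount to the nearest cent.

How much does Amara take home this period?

$647.01

Gross pay: 36 × $22.86 = $822.96
457(b) deferral: $822.96 × 0.04 = $32.92
SIMPLE IRA contribution: $822.96 × 0.08 = $65.84
Pre-tax total = $32.92 + $65.84 = $98.76
Taxable wages = $822.96 − $98.76 = $724.20
City income tax: $724.20 × 0.01 = $7.24
Paid family leave insurance: $822.96 × 0.01 = $8.23
Medicare tax: $822.96 × 0.01 = $8.23
Social Security (OASDI): $822.96 × 0.065 = $53.49
Total deductions = $32.92 + $65.84 + $7.24 + $8.23 + $8.23 + $53.49 = $175.95
Net pay = $822.96 − $175.95 = $647.01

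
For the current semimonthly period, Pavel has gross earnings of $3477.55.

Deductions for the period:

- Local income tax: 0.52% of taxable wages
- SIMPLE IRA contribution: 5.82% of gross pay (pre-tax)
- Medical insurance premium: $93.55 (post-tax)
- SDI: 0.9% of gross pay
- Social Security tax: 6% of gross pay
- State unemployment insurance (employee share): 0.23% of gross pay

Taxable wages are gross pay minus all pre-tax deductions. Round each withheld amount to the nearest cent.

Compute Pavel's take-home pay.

$2916.63

SIMPLE IRA contribution: $3477.55 × 0.0582 = $202.39
Taxable wages = $3477.55 − $202.39 = $3275.16
Local income tax: $3275.16 × 0.0052 = $17.03
Social Security tax: $3477.55 × 0.06 = $208.65
SDI: $3477.55 × 0.009 = $31.30
State unemployment insurance (employee share): $3477.55 × 0.0023 = $8.00
Medical insurance premium: $93.55
Total deductions = $202.39 + $17.03 + $208.65 + $31.30 + $8.00 + $93.55 = $560.92
Net pay = $3477.55 − $560.92 = $2916.63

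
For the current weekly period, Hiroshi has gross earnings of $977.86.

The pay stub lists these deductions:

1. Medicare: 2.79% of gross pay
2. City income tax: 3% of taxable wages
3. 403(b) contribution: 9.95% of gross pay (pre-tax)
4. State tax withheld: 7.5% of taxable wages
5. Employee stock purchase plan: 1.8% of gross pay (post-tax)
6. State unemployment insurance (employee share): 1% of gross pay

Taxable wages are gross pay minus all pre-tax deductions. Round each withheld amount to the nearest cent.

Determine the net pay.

403(b) contribution: $977.86 × 0.0995 = $97.30
Taxable wages = $977.86 − $97.30 = $880.56
State tax withheld: $880.56 × 0.075 = $66.04
City income tax: $880.56 × 0.03 = $26.42
State unemployment insurance (employee share): $977.86 × 0.01 = $9.78
Medicare: $977.86 × 0.0279 = $27.28
Employee stock purchase plan: $977.86 × 0.018 = $17.60
Total deductions = $97.30 + $66.04 + $26.42 + $9.78 + $27.28 + $17.60 = $244.42
Net pay = $977.86 − $244.42 = $733.44

$733.44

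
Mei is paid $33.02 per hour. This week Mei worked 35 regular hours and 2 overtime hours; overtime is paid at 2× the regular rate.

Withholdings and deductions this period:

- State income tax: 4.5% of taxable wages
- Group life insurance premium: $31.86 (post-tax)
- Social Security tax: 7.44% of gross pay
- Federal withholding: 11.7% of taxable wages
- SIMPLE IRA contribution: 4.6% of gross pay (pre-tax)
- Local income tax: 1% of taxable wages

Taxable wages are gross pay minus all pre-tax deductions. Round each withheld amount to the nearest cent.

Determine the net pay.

Regular pay: 35 × $33.02 = $1,155.70
Overtime pay: 2 × $33.02 × 2 = $132.08
Gross pay = $1,155.70 + $132.08 = $1,287.78
SIMPLE IRA contribution: $1,287.78 × 0.046 = $59.24
Taxable wages = $1,287.78 − $59.24 = $1,228.54
Federal withholding: $1,228.54 × 0.117 = $143.74
Local income tax: $1,228.54 × 0.01 = $12.29
State income tax: $1,228.54 × 0.045 = $55.28
Social Security tax: $1,287.78 × 0.0744 = $95.81
Group life insurance premium: $31.86
Total deductions = $59.24 + $143.74 + $12.29 + $55.28 + $95.81 + $31.86 = $398.22
Net pay = $1,287.78 − $398.22 = $889.56

$889.56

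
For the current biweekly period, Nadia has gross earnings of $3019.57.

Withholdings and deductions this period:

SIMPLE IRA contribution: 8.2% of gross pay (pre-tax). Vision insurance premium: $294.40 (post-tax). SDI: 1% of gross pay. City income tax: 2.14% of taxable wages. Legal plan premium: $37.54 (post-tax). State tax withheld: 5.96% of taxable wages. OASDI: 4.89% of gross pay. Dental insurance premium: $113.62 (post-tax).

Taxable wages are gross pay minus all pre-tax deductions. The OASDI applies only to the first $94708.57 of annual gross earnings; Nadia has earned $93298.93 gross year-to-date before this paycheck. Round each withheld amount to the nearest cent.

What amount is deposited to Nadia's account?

$2002.75

SIMPLE IRA contribution: $3019.57 × 0.082 = $247.60
Taxable wages = $3019.57 − $247.60 = $2771.97
State tax withheld: $2771.97 × 0.0596 = $165.21
City income tax: $2771.97 × 0.0214 = $59.32
SDI: $3019.57 × 0.01 = $30.20
OASDI: only $94708.57 − $93298.93 = $1409.64 of this check is subject → $1409.64 × 0.0489 = $68.93
Vision insurance premium: $294.40
Legal plan premium: $37.54
Dental insurance premium: $113.62
Total deductions = $247.60 + $165.21 + $59.32 + $30.20 + $68.93 + $294.40 + $37.54 + $113.62 = $1016.82
Net pay = $3019.57 − $1016.82 = $2002.75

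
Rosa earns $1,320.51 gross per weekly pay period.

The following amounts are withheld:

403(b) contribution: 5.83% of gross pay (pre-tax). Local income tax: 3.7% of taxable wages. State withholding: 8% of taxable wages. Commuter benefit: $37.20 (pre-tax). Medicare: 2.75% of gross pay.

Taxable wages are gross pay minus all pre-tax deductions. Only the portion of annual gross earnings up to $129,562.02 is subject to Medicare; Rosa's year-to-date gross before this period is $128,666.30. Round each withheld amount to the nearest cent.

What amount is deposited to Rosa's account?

Commuter benefit: $37.20
403(b) contribution: $1,320.51 × 0.0583 = $76.99
Pre-tax total = $37.20 + $76.99 = $114.19
Taxable wages = $1,320.51 − $114.19 = $1,206.32
State withholding: $1,206.32 × 0.08 = $96.51
Local income tax: $1,206.32 × 0.037 = $44.63
Medicare: only $129,562.02 − $128,666.30 = $895.72 of this check is subject → $895.72 × 0.0275 = $24.63
Total deductions = $37.20 + $76.99 + $96.51 + $44.63 + $24.63 = $279.96
Net pay = $1,320.51 − $279.96 = $1,040.55

$1,040.55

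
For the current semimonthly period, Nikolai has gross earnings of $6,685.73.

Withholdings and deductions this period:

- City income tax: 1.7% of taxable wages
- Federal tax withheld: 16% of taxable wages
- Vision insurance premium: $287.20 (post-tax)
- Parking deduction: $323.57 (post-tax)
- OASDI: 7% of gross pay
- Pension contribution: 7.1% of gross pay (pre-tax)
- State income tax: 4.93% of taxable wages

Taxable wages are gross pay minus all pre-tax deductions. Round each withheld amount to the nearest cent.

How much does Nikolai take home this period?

$3,726.71

Pension contribution: $6,685.73 × 0.071 = $474.69
Taxable wages = $6,685.73 − $474.69 = $6,211.04
Federal tax withheld: $6,211.04 × 0.16 = $993.77
State income tax: $6,211.04 × 0.0493 = $306.20
City income tax: $6,211.04 × 0.017 = $105.59
OASDI: $6,685.73 × 0.07 = $468.00
Parking deduction: $323.57
Vision insurance premium: $287.20
Total deductions = $474.69 + $993.77 + $306.20 + $105.59 + $468.00 + $323.57 + $287.20 = $2,959.02
Net pay = $6,685.73 − $2,959.02 = $3,726.71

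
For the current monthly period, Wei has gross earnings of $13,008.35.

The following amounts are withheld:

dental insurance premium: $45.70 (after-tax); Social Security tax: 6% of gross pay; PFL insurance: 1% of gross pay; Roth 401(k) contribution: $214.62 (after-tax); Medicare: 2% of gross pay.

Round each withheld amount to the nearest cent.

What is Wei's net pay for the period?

PFL insurance: $13,008.35 × 0.01 = $130.08
Social Security tax: $13,008.35 × 0.06 = $780.50
Medicare: $13,008.35 × 0.02 = $260.17
Dental insurance premium: $45.70
Roth 401(k) contribution: $214.62
Total deductions = $130.08 + $780.50 + $260.17 + $45.70 + $214.62 = $1,431.07
Net pay = $13,008.35 − $1,431.07 = $11,577.28

$11,577.28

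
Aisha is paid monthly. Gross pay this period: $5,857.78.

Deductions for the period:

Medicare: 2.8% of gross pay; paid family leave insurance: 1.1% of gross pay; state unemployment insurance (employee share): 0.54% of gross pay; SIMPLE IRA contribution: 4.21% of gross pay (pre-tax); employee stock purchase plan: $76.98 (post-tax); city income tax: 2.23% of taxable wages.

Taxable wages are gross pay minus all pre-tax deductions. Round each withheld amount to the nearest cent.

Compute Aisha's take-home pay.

$5,148.97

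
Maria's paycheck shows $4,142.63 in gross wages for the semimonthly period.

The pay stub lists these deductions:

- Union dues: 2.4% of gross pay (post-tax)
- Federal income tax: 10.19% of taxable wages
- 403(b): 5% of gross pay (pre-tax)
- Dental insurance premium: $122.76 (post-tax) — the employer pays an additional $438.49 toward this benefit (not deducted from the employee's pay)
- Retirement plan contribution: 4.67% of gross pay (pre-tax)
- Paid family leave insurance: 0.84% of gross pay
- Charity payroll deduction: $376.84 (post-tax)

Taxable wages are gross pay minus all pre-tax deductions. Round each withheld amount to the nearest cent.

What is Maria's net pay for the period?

$2,726.91

Retirement plan contribution: $4,142.63 × 0.0467 = $193.46
403(b): $4,142.63 × 0.05 = $207.13
Pre-tax total = $193.46 + $207.13 = $400.59
Taxable wages = $4,142.63 − $400.59 = $3,742.04
Federal income tax: $3,742.04 × 0.1019 = $381.31
Paid family leave insurance: $4,142.63 × 0.0084 = $34.80
Charity payroll deduction: $376.84
Union dues: $4,142.63 × 0.024 = $99.42
Dental insurance premium: $122.76
(Employer's $438.49 toward dental insurance premium is not withheld from the employee.)
Total deductions = $193.46 + $207.13 + $381.31 + $34.80 + $376.84 + $99.42 + $122.76 = $1,415.72
Net pay = $4,142.63 − $1,415.72 = $2,726.91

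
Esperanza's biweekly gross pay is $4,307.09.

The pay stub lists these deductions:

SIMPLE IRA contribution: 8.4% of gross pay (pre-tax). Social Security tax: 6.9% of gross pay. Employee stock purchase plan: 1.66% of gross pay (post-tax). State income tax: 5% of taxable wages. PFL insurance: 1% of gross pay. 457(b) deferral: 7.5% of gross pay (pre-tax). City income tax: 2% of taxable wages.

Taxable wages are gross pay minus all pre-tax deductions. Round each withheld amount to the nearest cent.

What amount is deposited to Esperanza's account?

457(b) deferral: $4,307.09 × 0.075 = $323.03
SIMPLE IRA contribution: $4,307.09 × 0.084 = $361.80
Pre-tax total = $323.03 + $361.80 = $684.83
Taxable wages = $4,307.09 − $684.83 = $3,622.26
City income tax: $3,622.26 × 0.02 = $72.45
State income tax: $3,622.26 × 0.05 = $181.11
Social Security tax: $4,307.09 × 0.069 = $297.19
PFL insurance: $4,307.09 × 0.01 = $43.07
Employee stock purchase plan: $4,307.09 × 0.0166 = $71.50
Total deductions = $323.03 + $361.80 + $72.45 + $181.11 + $297.19 + $43.07 + $71.50 = $1,350.15
Net pay = $4,307.09 − $1,350.15 = $2,956.94

$2,956.94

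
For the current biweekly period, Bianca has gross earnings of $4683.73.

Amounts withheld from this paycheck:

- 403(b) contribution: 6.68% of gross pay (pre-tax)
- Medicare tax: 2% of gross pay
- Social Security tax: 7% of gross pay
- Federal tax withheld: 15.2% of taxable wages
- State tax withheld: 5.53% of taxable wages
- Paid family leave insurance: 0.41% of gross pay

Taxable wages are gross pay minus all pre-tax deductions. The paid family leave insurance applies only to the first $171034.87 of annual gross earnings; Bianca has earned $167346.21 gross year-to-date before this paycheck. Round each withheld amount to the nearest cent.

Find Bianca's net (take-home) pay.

403(b) contribution: $4683.73 × 0.0668 = $312.87
Taxable wages = $4683.73 − $312.87 = $4370.86
State tax withheld: $4370.86 × 0.0553 = $241.71
Federal tax withheld: $4370.86 × 0.152 = $664.37
Paid family leave insurance: only $171034.87 − $167346.21 = $3688.66 of this check is subject → $3688.66 × 0.0041 = $15.12
Medicare tax: $4683.73 × 0.02 = $93.67
Social Security tax: $4683.73 × 0.07 = $327.86
Total deductions = $312.87 + $241.71 + $664.37 + $15.12 + $93.67 + $327.86 = $1655.60
Net pay = $4683.73 − $1655.60 = $3028.13

$3028.13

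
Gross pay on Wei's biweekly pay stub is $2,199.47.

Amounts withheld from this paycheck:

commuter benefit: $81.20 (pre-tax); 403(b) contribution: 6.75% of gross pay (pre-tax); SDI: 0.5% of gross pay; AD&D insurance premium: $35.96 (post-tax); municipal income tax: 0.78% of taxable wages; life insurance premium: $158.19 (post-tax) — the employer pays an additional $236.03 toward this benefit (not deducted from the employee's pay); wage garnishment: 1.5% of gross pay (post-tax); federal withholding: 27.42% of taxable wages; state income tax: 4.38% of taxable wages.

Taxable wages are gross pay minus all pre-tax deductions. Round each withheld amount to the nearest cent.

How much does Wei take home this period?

Commuter benefit: $81.20
403(b) contribution: $2,199.47 × 0.0675 = $148.46
Pre-tax total = $81.20 + $148.46 = $229.66
Taxable wages = $2,199.47 − $229.66 = $1,969.81
Federal withholding: $1,969.81 × 0.2742 = $540.12
State income tax: $1,969.81 × 0.0438 = $86.28
Municipal income tax: $1,969.81 × 0.0078 = $15.36
SDI: $2,199.47 × 0.005 = $11.00
Life insurance premium: $158.19
AD&D insurance premium: $35.96
Wage garnishment: $2,199.47 × 0.015 = $32.99
(Employer's $236.03 toward life insurance premium is not withheld from the employee.)
Total deductions = $81.20 + $148.46 + $540.12 + $86.28 + $15.36 + $11.00 + $158.19 + $35.96 + $32.99 = $1,109.56
Net pay = $2,199.47 − $1,109.56 = $1,089.91

$1,089.91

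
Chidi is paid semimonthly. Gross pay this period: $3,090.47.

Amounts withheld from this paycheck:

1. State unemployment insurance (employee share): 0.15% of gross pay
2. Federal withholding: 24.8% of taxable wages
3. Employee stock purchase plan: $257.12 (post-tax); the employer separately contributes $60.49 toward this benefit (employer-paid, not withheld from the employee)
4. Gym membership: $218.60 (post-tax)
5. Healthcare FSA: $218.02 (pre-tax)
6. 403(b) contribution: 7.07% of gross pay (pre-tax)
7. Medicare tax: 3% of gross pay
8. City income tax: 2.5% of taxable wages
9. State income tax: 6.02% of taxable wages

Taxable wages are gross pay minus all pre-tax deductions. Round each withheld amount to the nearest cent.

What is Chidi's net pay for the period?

$1,196.58

403(b) contribution: $3,090.47 × 0.0707 = $218.50
Healthcare FSA: $218.02
Pre-tax total = $218.50 + $218.02 = $436.52
Taxable wages = $3,090.47 − $436.52 = $2,653.95
Federal withholding: $2,653.95 × 0.248 = $658.18
State income tax: $2,653.95 × 0.0602 = $159.77
City income tax: $2,653.95 × 0.025 = $66.35
Medicare tax: $3,090.47 × 0.03 = $92.71
State unemployment insurance (employee share): $3,090.47 × 0.0015 = $4.64
Employee stock purchase plan: $257.12
Gym membership: $218.60
(Employer's $60.49 toward employee stock purchase plan is not withheld from the employee.)
Total deductions = $218.50 + $218.02 + $658.18 + $159.77 + $66.35 + $92.71 + $4.64 + $257.12 + $218.60 = $1,893.89
Net pay = $3,090.47 − $1,893.89 = $1,196.58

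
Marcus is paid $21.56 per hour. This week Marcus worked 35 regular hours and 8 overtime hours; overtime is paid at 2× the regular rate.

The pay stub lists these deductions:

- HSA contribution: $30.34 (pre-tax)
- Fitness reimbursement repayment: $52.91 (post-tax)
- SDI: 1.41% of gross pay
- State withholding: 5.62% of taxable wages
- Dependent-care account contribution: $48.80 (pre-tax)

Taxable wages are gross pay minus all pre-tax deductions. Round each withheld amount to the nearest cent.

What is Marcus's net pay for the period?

Regular pay: 35 × $21.56 = $754.60
Overtime pay: 8 × $21.56 × 2 = $344.96
Gross pay = $754.60 + $344.96 = $1,099.56
Dependent-care account contribution: $48.80
HSA contribution: $30.34
Pre-tax total = $48.80 + $30.34 = $79.14
Taxable wages = $1,099.56 − $79.14 = $1,020.42
State withholding: $1,020.42 × 0.0562 = $57.35
SDI: $1,099.56 × 0.0141 = $15.50
Fitness reimbursement repayment: $52.91
Total deductions = $48.80 + $30.34 + $57.35 + $15.50 + $52.91 = $204.90
Net pay = $1,099.56 − $204.90 = $894.66

$894.66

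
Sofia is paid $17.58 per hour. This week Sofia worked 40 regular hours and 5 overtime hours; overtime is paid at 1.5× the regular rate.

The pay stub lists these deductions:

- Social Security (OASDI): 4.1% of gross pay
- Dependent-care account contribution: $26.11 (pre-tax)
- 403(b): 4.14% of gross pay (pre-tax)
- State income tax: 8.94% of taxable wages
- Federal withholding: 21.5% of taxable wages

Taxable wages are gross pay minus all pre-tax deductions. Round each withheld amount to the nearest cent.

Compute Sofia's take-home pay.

$504.41

Regular pay: 40 × $17.58 = $703.20
Overtime pay: 5 × $17.58 × 1.5 = $131.85
Gross pay = $703.20 + $131.85 = $835.05
403(b): $835.05 × 0.0414 = $34.57
Dependent-care account contribution: $26.11
Pre-tax total = $34.57 + $26.11 = $60.68
Taxable wages = $835.05 − $60.68 = $774.37
Federal withholding: $774.37 × 0.215 = $166.49
State income tax: $774.37 × 0.0894 = $69.23
Social Security (OASDI): $835.05 × 0.041 = $34.24
Total deductions = $34.57 + $26.11 + $166.49 + $69.23 + $34.24 = $330.64
Net pay = $835.05 − $330.64 = $504.41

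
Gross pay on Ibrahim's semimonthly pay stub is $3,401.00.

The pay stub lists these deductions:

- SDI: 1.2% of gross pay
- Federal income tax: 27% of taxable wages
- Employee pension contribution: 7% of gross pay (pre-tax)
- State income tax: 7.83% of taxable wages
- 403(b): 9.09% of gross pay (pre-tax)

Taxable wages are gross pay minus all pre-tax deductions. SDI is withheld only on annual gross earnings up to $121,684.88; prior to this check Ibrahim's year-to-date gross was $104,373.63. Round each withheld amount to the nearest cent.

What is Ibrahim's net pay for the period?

403(b): $3,401.00 × 0.0909 = $309.15
Employee pension contribution: $3,401.00 × 0.07 = $238.07
Pre-tax total = $309.15 + $238.07 = $547.22
Taxable wages = $3,401.00 − $547.22 = $2,853.78
State income tax: $2,853.78 × 0.0783 = $223.45
Federal income tax: $2,853.78 × 0.27 = $770.52
SDI: cap not yet reached, full $3,401.00 is subject → $3,401.00 × 0.012 = $40.81
Total deductions = $309.15 + $238.07 + $223.45 + $770.52 + $40.81 = $1,582.00
Net pay = $3,401.00 − $1,582.00 = $1,819.00

$1,819.00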